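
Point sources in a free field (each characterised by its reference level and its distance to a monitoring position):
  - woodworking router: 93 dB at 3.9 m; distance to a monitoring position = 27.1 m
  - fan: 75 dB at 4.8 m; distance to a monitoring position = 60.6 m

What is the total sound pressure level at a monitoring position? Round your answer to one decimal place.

First find each source's level at the receiver (point-source: −20·log₁₀(r/r_ref)), then combine on an intensity basis.
woodworking router: 93 − 20·log₁₀(27.1/3.9) = 93 − 16.84 = 76.16 dB.
fan: 75 − 20·log₁₀(60.6/4.8) = 75 − 22.02 = 52.98 dB.
Σ 10^(L/10) = 4.152e+07 → L_total = 10·log₁₀(4.152e+07) = 76.18 dB.

76.2 dB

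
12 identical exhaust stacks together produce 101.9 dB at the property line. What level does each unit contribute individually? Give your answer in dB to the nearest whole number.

91 dB

Dividing the total intensity by 12 lowers the level by 10·log₁₀ 12 = 10.792 dB: L₁ = 101.9 − 10.792.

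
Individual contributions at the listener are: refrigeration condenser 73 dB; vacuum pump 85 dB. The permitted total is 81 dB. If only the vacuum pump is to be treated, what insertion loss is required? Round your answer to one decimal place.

4.7 dB

Everything except the vacuum pump sums to 10^(73/10) = 1.995e+07 in linear terms, 73.00 dB.
The limit corresponds to 10^(81/10) = 1.259e+08; subtracting the fixed part leaves 1.059e+08 for the vacuum pump, i.e. 80.25 dB.
Required insertion loss = 85 − 80.25 = 4.75 dB.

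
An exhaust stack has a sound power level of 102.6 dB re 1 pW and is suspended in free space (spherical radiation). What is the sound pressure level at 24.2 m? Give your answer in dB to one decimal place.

The power spreads over a sphere of area 4π·r², so L_p = L_w − 10·log₁₀(4π·r²).
4π·r² = 7359 m², 10·log₁₀ of that is 38.668 dB.
L_p = 102.6 − 38.668 = 63.93 dB.

63.9 dB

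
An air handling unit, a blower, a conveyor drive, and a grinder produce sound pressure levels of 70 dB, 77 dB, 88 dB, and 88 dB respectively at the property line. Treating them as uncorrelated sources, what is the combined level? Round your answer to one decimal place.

Incoherent sources combine by intensity addition: L_total = 10·log₁₀(Σ 10^(L_i/10)).
Σ 10^(L/10) = 10^(70/10) + 10^(77/10) + 10^(88/10) + 10^(88/10) = 1.322e+09.
L_total = 10·log₁₀(1.322e+09) = 91.21 dB.

91.2 dB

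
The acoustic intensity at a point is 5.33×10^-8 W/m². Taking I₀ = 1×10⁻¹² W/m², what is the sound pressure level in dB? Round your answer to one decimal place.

I/I₀ = 5.33×10^-8/10⁻¹² = 5.33×10^4, and L = 10·log₁₀(I/I₀).
L = 10·(0.7267 + 4) = 47.27 dB.

47.3 dB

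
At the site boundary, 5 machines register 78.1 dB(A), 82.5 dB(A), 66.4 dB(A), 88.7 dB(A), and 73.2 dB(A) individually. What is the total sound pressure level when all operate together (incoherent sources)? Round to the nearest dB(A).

90 dB(A)

Incoherent sources combine by intensity addition: L_total = 10·log₁₀(Σ 10^(L_i/10)).
Σ 10^(L/10) = 10^(78.1/10) + 10^(82.5/10) + 10^(66.4/10) + 10^(88.7/10) + 10^(73.2/10) = 1.009e+09.
L_total = 10·log₁₀(1.009e+09) = 90.04 dB(A).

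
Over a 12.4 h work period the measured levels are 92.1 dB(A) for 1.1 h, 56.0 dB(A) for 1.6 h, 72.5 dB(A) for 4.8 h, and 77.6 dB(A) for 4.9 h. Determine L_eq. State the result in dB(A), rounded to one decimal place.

82.4 dB(A)

Weight each interval's intensity by its duration and average over T = 12.4 h:
Σ tᵢ·10^(Lᵢ/10) = 1.1·10^(92.1/10) + 1.6·10^(56.0/10) + 4.8·10^(72.5/10) + 4.9·10^(77.6/10) = 2.152e+09.
L_eq = 10·log₁₀(2.152e+09/12.4) = 82.39 dB(A).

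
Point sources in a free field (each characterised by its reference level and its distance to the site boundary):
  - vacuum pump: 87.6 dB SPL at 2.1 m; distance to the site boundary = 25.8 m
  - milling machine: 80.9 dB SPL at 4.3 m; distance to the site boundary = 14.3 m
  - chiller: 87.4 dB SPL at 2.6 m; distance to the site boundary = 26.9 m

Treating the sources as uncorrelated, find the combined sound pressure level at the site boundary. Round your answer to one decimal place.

73.0 dB SPL

First find each source's level at the receiver (point-source: −20·log₁₀(r/r_ref)), then combine on an intensity basis.
vacuum pump: 87.6 − 20·log₁₀(25.8/2.1) = 87.6 − 21.79 = 65.81 dB SPL.
milling machine: 80.9 − 20·log₁₀(14.3/4.3) = 80.9 − 10.44 = 70.46 dB SPL.
chiller: 87.4 − 20·log₁₀(26.9/2.6) = 87.4 − 20.30 = 67.10 dB SPL.
Σ 10^(L/10) = 2.007e+07 → L_total = 10·log₁₀(2.007e+07) = 73.03 dB SPL.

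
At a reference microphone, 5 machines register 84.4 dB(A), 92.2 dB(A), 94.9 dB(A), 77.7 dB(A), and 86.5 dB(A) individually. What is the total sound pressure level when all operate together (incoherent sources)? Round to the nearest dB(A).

97 dB(A)

Incoherent sources combine by intensity addition: L_total = 10·log₁₀(Σ 10^(L_i/10)).
Σ 10^(L/10) = 10^(84.4/10) + 10^(92.2/10) + 10^(94.9/10) + 10^(77.7/10) + 10^(86.5/10) = 5.531e+09.
L_total = 10·log₁₀(5.531e+09) = 97.43 dB(A).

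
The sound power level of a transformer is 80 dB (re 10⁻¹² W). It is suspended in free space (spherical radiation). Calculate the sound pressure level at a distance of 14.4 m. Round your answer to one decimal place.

45.8 dB

Free-field spherical radiation: L_p = L_w − 10·log₁₀(4π·r²), r = 14.4 m.
4π·r² = 2606 m², 10·log₁₀ of that is 34.159 dB.
L_p = 80 − 34.159 = 45.84 dB.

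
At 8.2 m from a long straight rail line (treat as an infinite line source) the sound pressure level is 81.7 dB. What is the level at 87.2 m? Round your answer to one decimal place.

71.4 dB

For a line source, L₂ = L₁ − 10·log₁₀(r₂/r₁).
L₂ = 81.7 − 10·log₁₀(87.2/8.2) = 81.7 − 10.267 = 71.43 dB.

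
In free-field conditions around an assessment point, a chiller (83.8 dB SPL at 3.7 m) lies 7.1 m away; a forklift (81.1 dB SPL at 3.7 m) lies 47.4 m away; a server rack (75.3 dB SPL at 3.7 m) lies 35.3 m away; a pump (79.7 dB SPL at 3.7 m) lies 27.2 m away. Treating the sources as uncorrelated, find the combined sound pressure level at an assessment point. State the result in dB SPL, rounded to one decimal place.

78.3 dB SPL

Propagate each source to the receiver with L = L_ref − 20·log₁₀(r/r_ref), then add intensities.
chiller: 83.8 − 20·log₁₀(7.1/3.7) = 83.8 − 5.66 = 78.14 dB SPL.
forklift: 81.1 − 20·log₁₀(47.4/3.7) = 81.1 − 22.15 = 58.95 dB SPL.
server rack: 75.3 − 20·log₁₀(35.3/3.7) = 75.3 − 19.59 = 55.71 dB SPL.
pump: 79.7 − 20·log₁₀(27.2/3.7) = 79.7 − 17.33 = 62.37 dB SPL.
Σ 10^(L/10) = 6.803e+07 → L_total = 10·log₁₀(6.803e+07) = 78.33 dB SPL.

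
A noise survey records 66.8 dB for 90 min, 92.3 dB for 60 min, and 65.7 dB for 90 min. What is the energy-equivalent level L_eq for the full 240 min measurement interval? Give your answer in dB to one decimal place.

86.3 dB

Weight each interval's intensity by its duration and average over T = 240 min:
Σ tᵢ·10^(Lᵢ/10) = 90·10^(66.8/10) + 60·10^(92.3/10) + 90·10^(65.7/10) = 1.027e+11.
L_eq = 10·log₁₀(1.027e+11/240) = 86.31 dB.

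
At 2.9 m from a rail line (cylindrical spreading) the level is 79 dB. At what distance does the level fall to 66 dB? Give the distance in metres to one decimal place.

57.9 m

Line-source spreading drops the level by 10·log₁₀(r₂/r₁); inverting, r₂/r₁ = 10^(ΔL/10).
r₂ = 2.9·10^((79−66)/10) = 2.9·10^(13.0/10) = 57.86 m.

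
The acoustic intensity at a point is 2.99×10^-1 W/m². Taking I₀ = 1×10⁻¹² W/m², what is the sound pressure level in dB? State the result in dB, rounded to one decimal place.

I/I₀ = 2.99×10^-1/10⁻¹² = 2.99×10^11, and L = 10·log₁₀(I/I₀).
L = 10·(0.4757 + 11) = 114.76 dB.

114.8 dB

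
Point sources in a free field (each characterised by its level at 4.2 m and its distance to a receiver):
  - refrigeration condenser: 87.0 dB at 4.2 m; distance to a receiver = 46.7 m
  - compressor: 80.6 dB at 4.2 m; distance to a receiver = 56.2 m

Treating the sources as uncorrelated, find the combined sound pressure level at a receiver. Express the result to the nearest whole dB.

67 dB

Propagate each source to the receiver with L = L_ref − 20·log₁₀(r/r_ref), then add intensities.
refrigeration condenser: 87.0 − 20·log₁₀(46.7/4.2) = 87.0 − 20.92 = 66.08 dB.
compressor: 80.6 − 20·log₁₀(56.2/4.2) = 80.6 − 22.53 = 58.07 dB.
Σ 10^(L/10) = 4.695e+06 → L_total = 10·log₁₀(4.695e+06) = 66.72 dB.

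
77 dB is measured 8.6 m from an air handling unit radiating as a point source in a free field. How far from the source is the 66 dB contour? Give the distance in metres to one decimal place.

Point-source spreading drops the level by 20·log₁₀(r₂/r₁); inverting, r₂/r₁ = 10^(ΔL/20).
r₂ = 8.6·10^((77−66)/20) = 8.6·10^(11.0/20) = 30.51 m.

30.5 m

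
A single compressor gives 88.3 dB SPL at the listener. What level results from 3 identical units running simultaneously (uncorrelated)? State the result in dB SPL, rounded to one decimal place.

With 3 equal, uncorrelated contributions the intensity is 3× that of one unit, giving a rise of 10·log₁₀ 3.
L_total = 88.3 + 10·log₁₀(3) = 88.3 + 4.771 = 93.07 dB SPL.

93.1 dB SPL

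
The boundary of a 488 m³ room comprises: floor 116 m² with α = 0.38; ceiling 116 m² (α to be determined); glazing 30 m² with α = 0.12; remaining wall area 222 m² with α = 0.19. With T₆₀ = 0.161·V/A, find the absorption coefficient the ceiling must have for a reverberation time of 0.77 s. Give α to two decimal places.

0.10

A = 0.161·V/T₆₀ = 0.161·488/0.77 = 102.04 m² sabins.
Absorption from the other surfaces = 116·0.38 + 30·0.12 + 222·0.19 = 89.86 m², so the ceiling must supply 12.18 m² over 116 m².
α = 12.18/116 = 0.105.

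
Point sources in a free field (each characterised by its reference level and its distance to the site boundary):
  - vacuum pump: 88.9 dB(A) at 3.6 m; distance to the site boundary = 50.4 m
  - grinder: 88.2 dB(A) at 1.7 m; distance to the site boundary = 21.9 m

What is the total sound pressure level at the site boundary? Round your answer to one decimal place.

Propagate each source to the receiver with L = L_ref − 20·log₁₀(r/r_ref), then add intensities.
vacuum pump: 88.9 − 20·log₁₀(50.4/3.6) = 88.9 − 22.92 = 65.98 dB(A).
grinder: 88.2 − 20·log₁₀(21.9/1.7) = 88.2 − 22.20 = 66.00 dB(A).
Σ 10^(L/10) = 7.942e+06 → L_total = 10·log₁₀(7.942e+06) = 69.00 dB(A).

69.0 dB(A)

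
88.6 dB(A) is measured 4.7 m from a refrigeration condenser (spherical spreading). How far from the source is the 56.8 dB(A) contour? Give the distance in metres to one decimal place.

Point-source spreading drops the level by 20·log₁₀(r₂/r₁); inverting, r₂/r₁ = 10^(ΔL/20).
r₂ = 4.7·10^((88.6−56.8)/20) = 4.7·10^(31.8/20) = 182.85 m.

182.9 m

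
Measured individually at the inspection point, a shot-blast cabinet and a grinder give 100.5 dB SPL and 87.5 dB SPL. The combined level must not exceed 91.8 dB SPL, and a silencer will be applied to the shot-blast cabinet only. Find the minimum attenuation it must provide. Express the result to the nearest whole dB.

11 dB

Everything except the shot-blast cabinet sums to 10^(87.5/10) = 5.623e+08 in linear terms, 87.50 dB SPL.
To meet 91.8 dB SPL overall, the treated shot-blast cabinet may contribute at most 10^(91.8/10) − 5.623e+08 = 9.512e+08, i.e. 89.78 dB SPL.
So the shot-blast cabinet must be reduced from 100.5 to 89.78 dB SPL: IL = 10.72 dB.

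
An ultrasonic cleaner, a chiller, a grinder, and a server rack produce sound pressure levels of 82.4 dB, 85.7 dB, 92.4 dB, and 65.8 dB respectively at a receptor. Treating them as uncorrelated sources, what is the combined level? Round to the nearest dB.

For uncorrelated sources the intensities add, so convert each level to linear form, sum, and take 10·log₁₀ of the total.
Σ 10^(L/10) = 10^(82.4/10) + 10^(85.7/10) + 10^(92.4/10) + 10^(65.8/10) = 2.287e+09.
L_total = 10·log₁₀(2.287e+09) = 93.59 dB.

94 dB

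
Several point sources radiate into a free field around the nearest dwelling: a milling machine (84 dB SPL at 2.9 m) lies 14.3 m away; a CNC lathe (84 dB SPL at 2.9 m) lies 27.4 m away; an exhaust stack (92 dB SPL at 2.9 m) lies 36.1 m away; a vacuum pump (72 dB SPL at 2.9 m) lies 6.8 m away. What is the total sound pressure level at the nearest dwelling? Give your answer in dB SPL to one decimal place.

74.2 dB SPL

Apply inverse-square spreading to bring every level to the receiver, then sum 10^(L/10).
milling machine: 84 − 20·log₁₀(14.3/2.9) = 84 − 13.86 = 70.14 dB SPL.
CNC lathe: 84 − 20·log₁₀(27.4/2.9) = 84 − 19.51 = 64.49 dB SPL.
exhaust stack: 92 − 20·log₁₀(36.1/2.9) = 92 − 21.90 = 70.10 dB SPL.
vacuum pump: 72 − 20·log₁₀(6.8/2.9) = 72 − 7.40 = 64.60 dB SPL.
Σ 10^(L/10) = 2.625e+07 → L_total = 10·log₁₀(2.625e+07) = 74.19 dB SPL.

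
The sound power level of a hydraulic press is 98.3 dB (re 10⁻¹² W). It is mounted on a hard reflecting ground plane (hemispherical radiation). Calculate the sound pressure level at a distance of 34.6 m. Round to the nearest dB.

L_p = L_w − 10·log₁₀(2π·r²) with r = 34.6 m.
2π·r² = 7522 m², 10·log₁₀ of that is 38.763 dB.
L_p = 98.3 − 38.763 = 59.54 dB.

60 dB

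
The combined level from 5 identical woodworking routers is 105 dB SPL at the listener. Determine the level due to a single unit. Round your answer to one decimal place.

Dividing the total intensity by 5 lowers the level by 10·log₁₀ 5 = 6.990 dB: L₁ = 105 − 6.990.

98.0 dB SPL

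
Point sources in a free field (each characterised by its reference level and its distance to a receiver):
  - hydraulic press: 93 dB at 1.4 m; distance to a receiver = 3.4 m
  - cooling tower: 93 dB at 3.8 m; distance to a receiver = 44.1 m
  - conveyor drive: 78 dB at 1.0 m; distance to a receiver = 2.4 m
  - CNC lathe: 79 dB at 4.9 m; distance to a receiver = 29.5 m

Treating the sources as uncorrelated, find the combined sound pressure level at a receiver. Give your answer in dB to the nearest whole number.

Apply inverse-square spreading to bring every level to the receiver, then sum 10^(L/10).
hydraulic press: 93 − 20·log₁₀(3.4/1.4) = 93 − 7.71 = 85.29 dB.
cooling tower: 93 − 20·log₁₀(44.1/3.8) = 93 − 21.29 = 71.71 dB.
conveyor drive: 78 − 20·log₁₀(2.4/1.0) = 78 − 7.60 = 70.40 dB.
CNC lathe: 79 − 20·log₁₀(29.5/4.9) = 79 − 15.59 = 63.41 dB.
Σ 10^(L/10) = 3.663e+08 → L_total = 10·log₁₀(3.663e+08) = 85.64 dB.

86 dB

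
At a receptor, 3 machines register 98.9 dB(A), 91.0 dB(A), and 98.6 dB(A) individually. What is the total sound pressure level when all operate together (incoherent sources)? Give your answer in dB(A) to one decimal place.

102.1 dB(A)

For uncorrelated sources the intensities add, so convert each level to linear form, sum, and take 10·log₁₀ of the total.
Σ 10^(L/10) = 10^(98.9/10) + 10^(91.0/10) + 10^(98.6/10) = 1.627e+10.
L_total = 10·log₁₀(1.627e+10) = 102.11 dB(A).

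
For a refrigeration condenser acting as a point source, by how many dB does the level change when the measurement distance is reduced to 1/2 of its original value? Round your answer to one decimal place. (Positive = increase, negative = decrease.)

+6.0 dB

A point source loses 6 dB per doubling of distance; generally ΔL = −20·log₁₀(r₂/r₁).
ΔL = −20·log₁₀(0.5) = +6.02 dB.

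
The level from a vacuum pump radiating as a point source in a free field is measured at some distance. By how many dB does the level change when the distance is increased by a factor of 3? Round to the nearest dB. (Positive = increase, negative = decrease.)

Point-source spreading: ΔL = −20·log₁₀(r₂/r₁).
ΔL = −20·log₁₀(3) = -9.54 dB.

-10 dB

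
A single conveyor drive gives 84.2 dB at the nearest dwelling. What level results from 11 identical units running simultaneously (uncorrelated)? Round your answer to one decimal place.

N identical incoherent sources raise the level by 10·log₁₀ N.
L_total = 84.2 + 10·log₁₀(11) = 84.2 + 10.414 = 94.61 dB.

94.6 dB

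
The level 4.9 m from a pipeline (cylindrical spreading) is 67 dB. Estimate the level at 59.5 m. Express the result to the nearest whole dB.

56 dB

For a line source, L₂ = L₁ − 10·log₁₀(r₂/r₁).
L₂ = 67 − 10·log₁₀(59.5/4.9) = 67 − 10.843 = 56.16 dB.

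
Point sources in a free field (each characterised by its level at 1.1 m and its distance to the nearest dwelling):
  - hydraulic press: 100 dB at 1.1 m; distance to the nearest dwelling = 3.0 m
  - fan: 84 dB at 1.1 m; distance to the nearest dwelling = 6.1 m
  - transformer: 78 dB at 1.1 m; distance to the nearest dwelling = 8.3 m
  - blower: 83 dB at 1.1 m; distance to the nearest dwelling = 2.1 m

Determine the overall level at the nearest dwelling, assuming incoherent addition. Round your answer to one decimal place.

91.5 dB

Apply inverse-square spreading to bring every level to the receiver, then sum 10^(L/10).
hydraulic press: 100 − 20·log₁₀(3.0/1.1) = 100 − 8.71 = 91.29 dB.
fan: 84 − 20·log₁₀(6.1/1.1) = 84 − 14.88 = 69.12 dB.
transformer: 78 − 20·log₁₀(8.3/1.1) = 78 − 17.55 = 60.45 dB.
blower: 83 − 20·log₁₀(2.1/1.1) = 83 − 5.62 = 77.38 dB.
Σ 10^(L/10) = 1.408e+09 → L_total = 10·log₁₀(1.408e+09) = 91.49 dB.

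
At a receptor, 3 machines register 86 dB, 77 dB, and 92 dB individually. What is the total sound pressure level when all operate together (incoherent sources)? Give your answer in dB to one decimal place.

93.1 dB

For uncorrelated sources the intensities add, so convert each level to linear form, sum, and take 10·log₁₀ of the total.
Σ 10^(L/10) = 10^(86/10) + 10^(77/10) + 10^(92/10) = 2.033e+09.
L_total = 10·log₁₀(2.033e+09) = 93.08 dB.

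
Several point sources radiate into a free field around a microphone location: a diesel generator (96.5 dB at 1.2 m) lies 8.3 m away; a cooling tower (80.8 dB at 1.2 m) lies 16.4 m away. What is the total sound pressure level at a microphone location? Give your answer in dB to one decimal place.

79.7 dB

Apply inverse-square spreading to bring every level to the receiver, then sum 10^(L/10).
diesel generator: 96.5 − 20·log₁₀(8.3/1.2) = 96.5 − 16.80 = 79.70 dB.
cooling tower: 80.8 − 20·log₁₀(16.4/1.2) = 80.8 − 22.71 = 58.09 dB.
Σ 10^(L/10) = 9.401e+07 → L_total = 10·log₁₀(9.401e+07) = 79.73 dB.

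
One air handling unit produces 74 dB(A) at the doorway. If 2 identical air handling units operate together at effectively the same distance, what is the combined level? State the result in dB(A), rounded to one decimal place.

L_total = L₁ + 10·log₁₀ N for N identical incoherent sources.
L_total = 74 + 10·log₁₀(2) = 74 + 3.010 = 77.01 dB(A).

77.0 dB(A)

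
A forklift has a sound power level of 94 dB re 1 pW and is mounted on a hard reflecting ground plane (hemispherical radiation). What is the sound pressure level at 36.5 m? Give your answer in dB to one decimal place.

54.8 dB

The power spreads over a hemisphere of area 2π·r², so L_p = L_w − 10·log₁₀(2π·r²).
2π·r² = 8371 m², 10·log₁₀ of that is 39.228 dB.
L_p = 94 − 39.228 = 54.77 dB.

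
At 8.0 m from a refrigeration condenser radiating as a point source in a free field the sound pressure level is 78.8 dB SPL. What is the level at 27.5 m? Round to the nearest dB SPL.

Point-source attenuation: ΔL = 20·log₁₀(r₂/r₁) = 20·log₁₀(27.5/8.0) = 10.725 dB.
L₂ = 78.8 − 20·log₁₀(27.5/8.0) = 78.8 − 10.725 = 68.08 dB SPL.

68 dB SPL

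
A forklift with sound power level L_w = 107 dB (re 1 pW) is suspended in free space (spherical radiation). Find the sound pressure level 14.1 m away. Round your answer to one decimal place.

The power spreads over a sphere of area 4π·r², so L_p = L_w − 10·log₁₀(4π·r²).
4π·r² = 2498 m², 10·log₁₀ of that is 33.976 dB.
L_p = 107 − 33.976 = 73.02 dB.

73.0 dB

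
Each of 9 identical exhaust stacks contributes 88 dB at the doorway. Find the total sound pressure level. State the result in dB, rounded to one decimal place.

N identical incoherent sources raise the level by 10·log₁₀ N.
L_total = 88 + 10·log₁₀(9) = 88 + 9.542 = 97.54 dB.

97.5 dB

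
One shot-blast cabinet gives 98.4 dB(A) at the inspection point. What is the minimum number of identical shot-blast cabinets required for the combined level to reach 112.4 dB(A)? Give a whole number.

26

N identical sources give L₁ + 10·log₁₀ N, so require 10·log₁₀ N ≥ 112.4 − 98.4 = 14.0 dB.
N ≥ 10^(14.0/10) = 25.119, so N = 26.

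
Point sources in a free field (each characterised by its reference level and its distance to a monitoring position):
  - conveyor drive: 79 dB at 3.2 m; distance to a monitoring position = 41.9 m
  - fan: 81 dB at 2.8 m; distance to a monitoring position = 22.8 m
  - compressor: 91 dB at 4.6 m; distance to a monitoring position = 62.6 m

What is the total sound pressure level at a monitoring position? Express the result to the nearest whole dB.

70 dB

Apply inverse-square spreading to bring every level to the receiver, then sum 10^(L/10).
conveyor drive: 79 − 20·log₁₀(41.9/3.2) = 79 − 22.34 = 56.66 dB.
fan: 81 − 20·log₁₀(22.8/2.8) = 81 − 18.22 = 62.78 dB.
compressor: 91 − 20·log₁₀(62.6/4.6) = 91 − 22.68 = 68.32 dB.
Σ 10^(L/10) = 9.160e+06 → L_total = 10·log₁₀(9.160e+06) = 69.62 dB.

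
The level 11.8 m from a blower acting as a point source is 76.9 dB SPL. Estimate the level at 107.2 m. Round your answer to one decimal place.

57.7 dB SPL

For a point source, L₂ = L₁ − 20·log₁₀(r₂/r₁).
L₂ = 76.9 − 20·log₁₀(107.2/11.8) = 76.9 − 19.166 = 57.73 dB SPL.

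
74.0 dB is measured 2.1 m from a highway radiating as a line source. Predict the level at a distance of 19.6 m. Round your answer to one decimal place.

Cylindrical spreading from a line source gives a 10·log₁₀(r₂/r₁) drop.
L₂ = 74.0 − 10·log₁₀(19.6/2.1) = 74.0 − 9.700 = 64.30 dB.

64.3 dB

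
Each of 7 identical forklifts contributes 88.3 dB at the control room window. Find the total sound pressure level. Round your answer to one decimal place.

96.8 dB

With 7 equal, uncorrelated contributions the intensity is 7× that of one unit, giving a rise of 10·log₁₀ 7.
L_total = 88.3 + 10·log₁₀(7) = 88.3 + 8.451 = 96.75 dB.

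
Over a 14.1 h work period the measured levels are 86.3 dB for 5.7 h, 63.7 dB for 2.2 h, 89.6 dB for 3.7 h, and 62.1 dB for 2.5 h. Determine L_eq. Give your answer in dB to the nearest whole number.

86 dB

L_eq = 10·log₁₀[(1/T)·Σ tᵢ·10^(Lᵢ/10)] with T = 14.1 h.
Σ tᵢ·10^(Lᵢ/10) = 5.7·10^(86.3/10) + 2.2·10^(63.7/10) + 3.7·10^(89.6/10) + 2.5·10^(62.1/10) = 5.815e+09.
L_eq = 10·log₁₀(5.815e+09/14.1) = 86.15 dB.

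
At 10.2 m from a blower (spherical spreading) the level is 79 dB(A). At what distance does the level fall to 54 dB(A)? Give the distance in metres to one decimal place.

For a point source L₁ − L₂ = 20·log₁₀(r₂/r₁), so r₂ = r₁·10^((L₁−L₂)/20).
r₂ = 10.2·10^((79−54)/20) = 10.2·10^(25.0/20) = 181.38 m.

181.4 m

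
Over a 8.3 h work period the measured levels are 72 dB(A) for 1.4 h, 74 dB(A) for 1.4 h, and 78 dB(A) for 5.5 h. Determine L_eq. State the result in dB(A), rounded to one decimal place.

76.9 dB(A)

The energy average is taken in the linear domain: L_eq = 10·log₁₀[(Σ tᵢ·10^(Lᵢ/10))/T], T = 8.3 h.
Σ tᵢ·10^(Lᵢ/10) = 1.4·10^(72/10) + 1.4·10^(74/10) + 5.5·10^(78/10) = 4.044e+08.
L_eq = 10·log₁₀(4.044e+08/8.3) = 76.88 dB(A).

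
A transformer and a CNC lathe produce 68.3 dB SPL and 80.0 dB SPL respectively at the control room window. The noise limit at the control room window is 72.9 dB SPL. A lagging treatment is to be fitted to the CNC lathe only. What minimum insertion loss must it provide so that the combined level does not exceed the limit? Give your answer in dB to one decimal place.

8.9 dB

The untreated sources together contribute 10^(68.3/10) = 6.761e+06, i.e. 68.30 dB SPL.
To meet 72.9 dB SPL overall, the treated CNC lathe may contribute at most 10^(72.9/10) − 6.761e+06 = 1.274e+07, i.e. 71.05 dB SPL.
Required insertion loss = 80.0 − 71.05 = 8.95 dB.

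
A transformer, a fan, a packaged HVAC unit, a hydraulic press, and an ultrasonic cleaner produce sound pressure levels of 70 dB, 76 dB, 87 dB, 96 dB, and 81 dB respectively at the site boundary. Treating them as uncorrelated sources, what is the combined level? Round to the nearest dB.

Incoherent sources combine by intensity addition: L_total = 10·log₁₀(Σ 10^(L_i/10)).
Σ 10^(L/10) = 10^(70/10) + 10^(76/10) + 10^(87/10) + 10^(96/10) + 10^(81/10) = 4.658e+09.
L_total = 10·log₁₀(4.658e+09) = 96.68 dB.

97 dB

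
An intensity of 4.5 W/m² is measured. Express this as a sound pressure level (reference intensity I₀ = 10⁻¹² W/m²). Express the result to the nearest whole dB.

127 dB

Dividing by I₀ shifts the exponent by 12: I/I₀ = 4.5×10^12.
L = 10·(0.6532 + 12) = 126.53 dB.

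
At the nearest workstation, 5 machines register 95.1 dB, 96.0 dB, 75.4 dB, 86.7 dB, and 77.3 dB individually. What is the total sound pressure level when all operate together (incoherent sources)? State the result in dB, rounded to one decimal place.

98.9 dB

Incoherent sources combine by intensity addition: L_total = 10·log₁₀(Σ 10^(L_i/10)).
Σ 10^(L/10) = 10^(95.1/10) + 10^(96.0/10) + 10^(75.4/10) + 10^(86.7/10) + 10^(77.3/10) = 7.773e+09.
L_total = 10·log₁₀(7.773e+09) = 98.91 dB.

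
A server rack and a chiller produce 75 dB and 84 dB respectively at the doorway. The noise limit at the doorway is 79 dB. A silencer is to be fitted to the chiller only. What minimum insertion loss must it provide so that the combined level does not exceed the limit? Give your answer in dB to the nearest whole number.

7 dB

Fixed contribution from the other source: Σ 10^(L/10) = 10^(75/10) = 3.162e+07 (75.00 dB).
The limit corresponds to 10^(79/10) = 7.943e+07; subtracting the fixed part leaves 4.781e+07 for the chiller, i.e. 76.80 dB.
So the chiller must be reduced from 84 to 76.80 dB: IL = 7.20 dB.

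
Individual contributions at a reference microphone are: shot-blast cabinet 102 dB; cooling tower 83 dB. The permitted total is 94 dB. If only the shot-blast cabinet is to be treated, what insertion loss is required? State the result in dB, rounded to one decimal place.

Fixed contribution from the other source: Σ 10^(L/10) = 10^(83/10) = 1.995e+08 (83.00 dB).
The limit corresponds to 10^(94/10) = 2.512e+09; subtracting the fixed part leaves 2.312e+09 for the shot-blast cabinet, i.e. 93.64 dB.
So the shot-blast cabinet must be reduced from 102 to 93.64 dB: IL = 8.36 dB.

8.4 dB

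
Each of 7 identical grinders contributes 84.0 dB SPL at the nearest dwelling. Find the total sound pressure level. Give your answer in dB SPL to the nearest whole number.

With 7 equal, uncorrelated contributions the intensity is 7× that of one unit, giving a rise of 10·log₁₀ 7.
L_total = 84.0 + 10·log₁₀(7) = 84.0 + 8.451 = 92.45 dB SPL.

92 dB SPL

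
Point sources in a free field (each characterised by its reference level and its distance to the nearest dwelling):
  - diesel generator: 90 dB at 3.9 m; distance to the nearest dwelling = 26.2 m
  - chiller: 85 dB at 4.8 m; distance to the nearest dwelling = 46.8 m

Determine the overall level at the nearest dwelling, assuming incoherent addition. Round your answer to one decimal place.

Apply inverse-square spreading to bring every level to the receiver, then sum 10^(L/10).
diesel generator: 90 − 20·log₁₀(26.2/3.9) = 90 − 16.54 = 73.46 dB.
chiller: 85 − 20·log₁₀(46.8/4.8) = 85 − 19.78 = 65.22 dB.
Σ 10^(L/10) = 2.548e+07 → L_total = 10·log₁₀(2.548e+07) = 74.06 dB.

74.1 dB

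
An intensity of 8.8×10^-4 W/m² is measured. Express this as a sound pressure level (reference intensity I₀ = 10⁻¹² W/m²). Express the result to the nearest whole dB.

89 dB

L = 10·log₁₀(I/I₀) = 10·log₁₀(8.8×10^-4/10⁻¹²) = 10·log₁₀(8.8×10^8).
L = 10·(0.9445 + 8) = 89.44 dB.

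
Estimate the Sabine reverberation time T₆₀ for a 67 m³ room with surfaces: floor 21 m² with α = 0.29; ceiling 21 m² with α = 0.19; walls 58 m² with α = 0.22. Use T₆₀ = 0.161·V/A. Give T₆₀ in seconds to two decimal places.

A = Σ Sᵢαᵢ = 21·0.29 + 21·0.19 + 58·0.22 = 22.84 m².
T₆₀ = 0.161 × 67 / 22.84 = 0.472 s.

0.47 s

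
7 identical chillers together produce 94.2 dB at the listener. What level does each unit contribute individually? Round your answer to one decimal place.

Dividing the total intensity by 7 lowers the level by 10·log₁₀ 7 = 8.451 dB: L₁ = 94.2 − 8.451.

85.7 dB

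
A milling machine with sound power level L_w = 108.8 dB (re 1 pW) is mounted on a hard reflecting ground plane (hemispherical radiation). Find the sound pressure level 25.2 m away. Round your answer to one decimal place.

L_p = L_w − 10·log₁₀(2π·r²) with r = 25.2 m.
2π·r² = 3990 m², 10·log₁₀ of that is 36.010 dB.
L_p = 108.8 − 36.010 = 72.79 dB.

72.8 dB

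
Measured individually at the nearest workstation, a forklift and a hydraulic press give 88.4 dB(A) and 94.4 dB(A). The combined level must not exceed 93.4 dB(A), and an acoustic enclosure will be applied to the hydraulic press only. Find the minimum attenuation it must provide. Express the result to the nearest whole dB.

3 dB

Everything except the hydraulic press sums to 10^(88.4/10) = 6.918e+08 in linear terms, 88.40 dB(A).
The limit corresponds to 10^(93.4/10) = 2.188e+09; subtracting the fixed part leaves 1.496e+09 for the hydraulic press, i.e. 91.75 dB(A).
So the hydraulic press must be reduced from 94.4 to 91.75 dB(A): IL = 2.65 dB.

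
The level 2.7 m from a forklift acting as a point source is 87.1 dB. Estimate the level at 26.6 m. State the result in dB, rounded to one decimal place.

For a point source, L₂ = L₁ − 20·log₁₀(r₂/r₁).
L₂ = 87.1 − 20·log₁₀(26.6/2.7) = 87.1 − 19.870 = 67.23 dB.

67.2 dB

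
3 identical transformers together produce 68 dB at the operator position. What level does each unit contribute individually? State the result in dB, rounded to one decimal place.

63.2 dB

For N identical incoherent sources L_total = L₁ + 10·log₁₀ N, so L₁ = 68 − 10·log₁₀(3) = 68 − 4.771.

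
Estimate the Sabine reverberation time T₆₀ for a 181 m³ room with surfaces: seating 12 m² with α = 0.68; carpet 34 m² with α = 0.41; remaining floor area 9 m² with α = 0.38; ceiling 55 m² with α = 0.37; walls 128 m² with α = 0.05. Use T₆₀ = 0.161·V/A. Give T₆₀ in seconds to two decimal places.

Summing Sᵢαᵢ: 12·0.68 + 34·0.41 + 9·0.38 + 55·0.37 + 128·0.05 = 52.27 m².
T₆₀ = 0.161·V/A = 0.161·181/52.27 = 0.558 s.

0.56 s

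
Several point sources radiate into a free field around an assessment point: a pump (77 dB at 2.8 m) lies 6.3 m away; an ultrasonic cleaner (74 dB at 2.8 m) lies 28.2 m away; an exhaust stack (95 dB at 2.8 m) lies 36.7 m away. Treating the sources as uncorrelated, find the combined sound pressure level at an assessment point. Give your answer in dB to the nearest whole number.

75 dB

First find each source's level at the receiver (point-source: −20·log₁₀(r/r_ref)), then combine on an intensity basis.
pump: 77 − 20·log₁₀(6.3/2.8) = 77 − 7.04 = 69.96 dB.
ultrasonic cleaner: 74 − 20·log₁₀(28.2/2.8) = 74 − 20.06 = 53.94 dB.
exhaust stack: 95 − 20·log₁₀(36.7/2.8) = 95 − 22.35 = 72.65 dB.
Σ 10^(L/10) = 2.855e+07 → L_total = 10·log₁₀(2.855e+07) = 74.56 dB.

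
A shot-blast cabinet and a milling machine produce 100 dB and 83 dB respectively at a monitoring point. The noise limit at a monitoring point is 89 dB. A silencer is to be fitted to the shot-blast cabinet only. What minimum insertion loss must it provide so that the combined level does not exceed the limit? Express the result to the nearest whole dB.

Everything except the shot-blast cabinet sums to 10^(83/10) = 1.995e+08 in linear terms, 83.00 dB.
The limit corresponds to 10^(89/10) = 7.943e+08; subtracting the fixed part leaves 5.948e+08 for the shot-blast cabinet, i.e. 87.74 dB.
Required insertion loss = 100 − 87.74 = 12.26 dB.

12 dB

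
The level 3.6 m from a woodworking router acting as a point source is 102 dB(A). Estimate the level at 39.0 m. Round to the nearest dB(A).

81 dB(A)

For a point source, L₂ = L₁ − 20·log₁₀(r₂/r₁).
L₂ = 102 − 20·log₁₀(39.0/3.6) = 102 − 20.695 = 81.30 dB(A).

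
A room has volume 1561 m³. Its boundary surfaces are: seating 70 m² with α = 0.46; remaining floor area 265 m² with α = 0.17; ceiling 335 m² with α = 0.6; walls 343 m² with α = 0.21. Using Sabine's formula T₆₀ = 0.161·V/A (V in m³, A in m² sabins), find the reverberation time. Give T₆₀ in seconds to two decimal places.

0.72 s

A = Σ Sᵢαᵢ = 70·0.46 + 265·0.17 + 335·0.6 + 343·0.21 = 350.28 m².
T₆₀ = 0.161 × 1561 / 350.28 = 0.717 s.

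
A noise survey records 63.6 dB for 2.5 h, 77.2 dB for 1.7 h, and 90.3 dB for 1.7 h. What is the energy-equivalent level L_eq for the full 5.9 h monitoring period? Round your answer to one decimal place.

85.1 dB

L_eq = 10·log₁₀[(1/T)·Σ tᵢ·10^(Lᵢ/10)] with T = 5.9 h.
Σ tᵢ·10^(Lᵢ/10) = 2.5·10^(63.6/10) + 1.7·10^(77.2/10) + 1.7·10^(90.3/10) = 1.917e+09.
L_eq = 10·log₁₀(1.917e+09/5.9) = 85.12 dB.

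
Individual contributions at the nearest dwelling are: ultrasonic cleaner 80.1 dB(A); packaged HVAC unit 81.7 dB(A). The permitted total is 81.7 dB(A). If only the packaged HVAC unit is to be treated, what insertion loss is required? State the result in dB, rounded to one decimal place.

The untreated sources together contribute 10^(80.1/10) = 1.023e+08, i.e. 80.10 dB(A).
The limit corresponds to 10^(81.7/10) = 1.479e+08; subtracting the fixed part leaves 4.558e+07 for the packaged HVAC unit, i.e. 76.59 dB(A).
So the packaged HVAC unit must be reduced from 81.7 to 76.59 dB(A): IL = 5.11 dB.

5.1 dB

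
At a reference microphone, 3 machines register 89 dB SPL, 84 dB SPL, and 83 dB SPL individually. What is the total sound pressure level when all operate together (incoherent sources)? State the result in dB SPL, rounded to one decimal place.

91.0 dB SPL

Incoherent sources combine by intensity addition: L_total = 10·log₁₀(Σ 10^(L_i/10)).
Σ 10^(L/10) = 10^(89/10) + 10^(84/10) + 10^(83/10) = 1.245e+09.
L_total = 10·log₁₀(1.245e+09) = 90.95 dB SPL.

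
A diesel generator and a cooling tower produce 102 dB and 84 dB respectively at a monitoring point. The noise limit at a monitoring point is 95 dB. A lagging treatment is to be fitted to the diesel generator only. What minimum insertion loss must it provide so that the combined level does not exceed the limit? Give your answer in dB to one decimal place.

The untreated sources together contribute 10^(84/10) = 2.512e+08, i.e. 84.00 dB.
To meet 95 dB overall, the treated diesel generator may contribute at most 10^(95/10) − 2.512e+08 = 2.911e+09, i.e. 94.64 dB.
So the diesel generator must be reduced from 102 to 94.64 dB: IL = 7.36 dB.

7.4 dB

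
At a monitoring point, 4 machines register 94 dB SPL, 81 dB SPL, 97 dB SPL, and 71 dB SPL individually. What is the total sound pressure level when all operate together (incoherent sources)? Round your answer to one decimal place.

Incoherent sources combine by intensity addition: L_total = 10·log₁₀(Σ 10^(L_i/10)).
Σ 10^(L/10) = 10^(94/10) + 10^(81/10) + 10^(97/10) + 10^(71/10) = 7.662e+09.
L_total = 10·log₁₀(7.662e+09) = 98.84 dB SPL.

98.8 dB SPL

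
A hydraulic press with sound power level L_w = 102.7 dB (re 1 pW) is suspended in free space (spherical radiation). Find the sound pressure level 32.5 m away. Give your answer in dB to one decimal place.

61.5 dB

L_p = L_w − 10·log₁₀(4π·r²) with r = 32.5 m.
4π·r² = 1.327e+04 m², 10·log₁₀ of that is 41.230 dB.
L_p = 102.7 − 41.230 = 61.47 dB.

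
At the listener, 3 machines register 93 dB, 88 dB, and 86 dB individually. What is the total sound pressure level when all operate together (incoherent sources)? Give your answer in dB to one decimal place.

For uncorrelated sources the intensities add, so convert each level to linear form, sum, and take 10·log₁₀ of the total.
Σ 10^(L/10) = 10^(93/10) + 10^(88/10) + 10^(86/10) = 3.024e+09.
L_total = 10·log₁₀(3.024e+09) = 94.81 dB.

94.8 dB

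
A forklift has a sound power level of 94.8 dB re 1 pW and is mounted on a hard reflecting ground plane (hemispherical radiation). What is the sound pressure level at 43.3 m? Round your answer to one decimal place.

54.1 dB

The power spreads over a hemisphere of area 2π·r², so L_p = L_w − 10·log₁₀(2π·r²).
2π·r² = 1.178e+04 m², 10·log₁₀ of that is 40.712 dB.
L_p = 94.8 − 40.712 = 54.09 dB.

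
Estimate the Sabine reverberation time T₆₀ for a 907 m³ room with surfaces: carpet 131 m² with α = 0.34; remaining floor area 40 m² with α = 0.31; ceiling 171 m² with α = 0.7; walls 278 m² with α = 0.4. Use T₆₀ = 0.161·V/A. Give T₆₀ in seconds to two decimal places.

Total absorption A = 131·0.34 + 40·0.31 + 171·0.7 + 278·0.4 = 287.84 m² sabins.
T₆₀ = 0.161 × 907 / 287.84 = 0.507 s.

0.51 s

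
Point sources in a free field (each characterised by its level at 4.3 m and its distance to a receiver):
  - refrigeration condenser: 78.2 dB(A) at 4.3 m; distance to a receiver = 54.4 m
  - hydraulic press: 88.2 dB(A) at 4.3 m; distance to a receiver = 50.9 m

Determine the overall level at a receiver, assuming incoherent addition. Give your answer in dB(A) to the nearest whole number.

67 dB(A)

First find each source's level at the receiver (point-source: −20·log₁₀(r/r_ref)), then combine on an intensity basis.
refrigeration condenser: 78.2 − 20·log₁₀(54.4/4.3) = 78.2 − 22.04 = 56.16 dB(A).
hydraulic press: 88.2 − 20·log₁₀(50.9/4.3) = 88.2 − 21.46 = 66.74 dB(A).
Σ 10^(L/10) = 5.128e+06 → L_total = 10·log₁₀(5.128e+06) = 67.10 dB(A).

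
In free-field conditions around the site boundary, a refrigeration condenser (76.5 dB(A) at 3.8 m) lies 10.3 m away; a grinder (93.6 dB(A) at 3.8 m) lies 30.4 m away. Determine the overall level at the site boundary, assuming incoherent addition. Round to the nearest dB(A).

First find each source's level at the receiver (point-source: −20·log₁₀(r/r_ref)), then combine on an intensity basis.
refrigeration condenser: 76.5 − 20·log₁₀(10.3/3.8) = 76.5 − 8.66 = 67.84 dB(A).
grinder: 93.6 − 20·log₁₀(30.4/3.8) = 93.6 − 18.06 = 75.54 dB(A).
Σ 10^(L/10) = 4.187e+07 → L_total = 10·log₁₀(4.187e+07) = 76.22 dB(A).

76 dB(A)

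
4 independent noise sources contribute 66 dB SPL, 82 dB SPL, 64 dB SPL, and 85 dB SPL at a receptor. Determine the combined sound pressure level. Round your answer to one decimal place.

For uncorrelated sources the intensities add, so convert each level to linear form, sum, and take 10·log₁₀ of the total.
Σ 10^(L/10) = 10^(66/10) + 10^(82/10) + 10^(64/10) + 10^(85/10) = 4.812e+08.
L_total = 10·log₁₀(4.812e+08) = 86.82 dB SPL.

86.8 dB SPL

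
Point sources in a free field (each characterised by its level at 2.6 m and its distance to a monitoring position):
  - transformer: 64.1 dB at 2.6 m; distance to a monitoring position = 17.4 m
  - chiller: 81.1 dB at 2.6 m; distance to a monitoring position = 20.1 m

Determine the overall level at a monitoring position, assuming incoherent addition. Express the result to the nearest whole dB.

Apply inverse-square spreading to bring every level to the receiver, then sum 10^(L/10).
transformer: 64.1 − 20·log₁₀(17.4/2.6) = 64.1 − 16.51 = 47.59 dB.
chiller: 81.1 − 20·log₁₀(20.1/2.6) = 81.1 − 17.76 = 63.34 dB.
Σ 10^(L/10) = 2.213e+06 → L_total = 10·log₁₀(2.213e+06) = 63.45 dB.

63 dB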